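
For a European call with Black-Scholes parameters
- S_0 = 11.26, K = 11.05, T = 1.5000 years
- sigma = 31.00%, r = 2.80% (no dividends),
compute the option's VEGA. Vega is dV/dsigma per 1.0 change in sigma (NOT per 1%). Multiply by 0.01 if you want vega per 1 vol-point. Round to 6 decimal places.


d1 = 0.3500431326; d2 = -0.0296277775
phi(d1) = 0.3752346818; exp(-qT) = 1.0000000000; exp(-rT) = 0.9588697806
Vega = S * exp(-qT) * phi(d1) * sqrt(T) = 11.2600 * 1.0000000000 * 0.3752346818 * 1.2247448714 = 5.174722

Answer: Vega = 5.174722


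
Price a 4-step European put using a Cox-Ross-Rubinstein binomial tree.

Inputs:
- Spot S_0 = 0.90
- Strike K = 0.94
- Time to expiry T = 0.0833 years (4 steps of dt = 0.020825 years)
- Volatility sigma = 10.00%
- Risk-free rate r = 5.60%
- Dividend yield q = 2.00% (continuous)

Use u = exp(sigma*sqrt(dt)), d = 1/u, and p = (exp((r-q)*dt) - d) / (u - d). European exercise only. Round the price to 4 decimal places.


Answer: Price = V(0,0) = 0.0381

Derivation:
dt = T/N = 0.020825
u = exp(sigma*sqrt(dt)) = 1.014535; d = 1/u = 0.985673
p = (exp((r-q)*dt) - d) / (u - d) = 0.522377
Discount per step: exp(-r*dt) = 0.998834
Stock lattice S(k, i) with i counting down-moves:
  k=0: S(0,0) = 0.9000
  k=1: S(1,0) = 0.9131; S(1,1) = 0.8871
  k=2: S(2,0) = 0.9264; S(2,1) = 0.9000; S(2,2) = 0.8744
  k=3: S(3,0) = 0.9398; S(3,1) = 0.9131; S(3,2) = 0.8871; S(3,3) = 0.8619
  k=4: S(4,0) = 0.9535; S(4,1) = 0.9264; S(4,2) = 0.9000; S(4,3) = 0.8744; S(4,4) = 0.8495
Terminal payoffs V(N, i) = max(K - S_T, 0):
  V(4,0) = 0.000000; V(4,1) = 0.013646; V(4,2) = 0.040000; V(4,3) = 0.065604; V(4,4) = 0.090480
Backward induction: V(k, i) = exp(-r*dt) * [p * V(k+1, i) + (1-p) * V(k+1, i+1)].
  V(3,0) = exp(-r*dt) * [p*0.000000 + (1-p)*0.013646] = 0.006510
  V(3,1) = exp(-r*dt) * [p*0.013646 + (1-p)*0.040000] = 0.026203
  V(3,2) = exp(-r*dt) * [p*0.040000 + (1-p)*0.065604] = 0.052168
  V(3,3) = exp(-r*dt) * [p*0.065604 + (1-p)*0.090480] = 0.077395
  V(2,0) = exp(-r*dt) * [p*0.006510 + (1-p)*0.026203] = 0.015897
  V(2,1) = exp(-r*dt) * [p*0.026203 + (1-p)*0.052168] = 0.038559
  V(2,2) = exp(-r*dt) * [p*0.052168 + (1-p)*0.077395] = 0.064142
  V(1,0) = exp(-r*dt) * [p*0.015897 + (1-p)*0.038559] = 0.026690
  V(1,1) = exp(-r*dt) * [p*0.038559 + (1-p)*0.064142] = 0.050719
  V(0,0) = exp(-r*dt) * [p*0.026690 + (1-p)*0.050719] = 0.038123


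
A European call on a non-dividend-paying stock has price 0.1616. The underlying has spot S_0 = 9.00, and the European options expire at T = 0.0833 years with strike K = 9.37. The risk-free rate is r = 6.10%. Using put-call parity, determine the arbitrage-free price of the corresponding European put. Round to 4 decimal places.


Answer: Put price = 0.4841

Derivation:
Put-call parity: C - P = S_0 * exp(-qT) - K * exp(-rT).
S_0 * exp(-qT) = 9.0000 * 1.00000000 = 9.00000000
K * exp(-rT) = 9.3700 * 0.99493159 = 9.32250898
P = C - S*exp(-qT) + K*exp(-rT)
P = 0.1616 - 9.00000000 + 9.32250898 = 0.4841


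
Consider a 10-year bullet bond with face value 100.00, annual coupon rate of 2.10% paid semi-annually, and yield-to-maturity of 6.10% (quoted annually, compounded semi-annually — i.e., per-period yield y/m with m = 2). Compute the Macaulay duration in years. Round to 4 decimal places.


Coupon per period c = face * coupon_rate / m = 1.050000
Periods per year m = 2; per-period yield y/m = 0.030500
Number of cashflows N = 20
Cashflows (t years, CF_t, discount factor 1/(1+y/m)^(m*t), PV):
  t = 0.5000: CF_t = 1.050000, DF = 0.970403, PV = 1.018923
  t = 1.0000: CF_t = 1.050000, DF = 0.941681, PV = 0.988766
  t = 1.5000: CF_t = 1.050000, DF = 0.913810, PV = 0.959501
  t = 2.0000: CF_t = 1.050000, DF = 0.886764, PV = 0.931102
  t = 2.5000: CF_t = 1.050000, DF = 0.860518, PV = 0.903544
  t = 3.0000: CF_t = 1.050000, DF = 0.835049, PV = 0.876802
  t = 3.5000: CF_t = 1.050000, DF = 0.810334, PV = 0.850851
  t = 4.0000: CF_t = 1.050000, DF = 0.786350, PV = 0.825668
  t = 4.5000: CF_t = 1.050000, DF = 0.763076, PV = 0.801230
  t = 5.0000: CF_t = 1.050000, DF = 0.740491, PV = 0.777516
  t = 5.5000: CF_t = 1.050000, DF = 0.718575, PV = 0.754504
  t = 6.0000: CF_t = 1.050000, DF = 0.697307, PV = 0.732172
  t = 6.5000: CF_t = 1.050000, DF = 0.676669, PV = 0.710502
  t = 7.0000: CF_t = 1.050000, DF = 0.656641, PV = 0.689473
  t = 7.5000: CF_t = 1.050000, DF = 0.637206, PV = 0.669067
  t = 8.0000: CF_t = 1.050000, DF = 0.618347, PV = 0.649264
  t = 8.5000: CF_t = 1.050000, DF = 0.600045, PV = 0.630048
  t = 9.0000: CF_t = 1.050000, DF = 0.582286, PV = 0.611400
  t = 9.5000: CF_t = 1.050000, DF = 0.565052, PV = 0.593304
  t = 10.0000: CF_t = 101.050000, DF = 0.548328, PV = 55.408500
Price P = sum_t PV_t = 70.382135
Macaulay numerator sum_t t * PV_t:
  t * PV_t at t = 0.5000: 0.509461
  t * PV_t at t = 1.0000: 0.988766
  t * PV_t at t = 1.5000: 1.439251
  t * PV_t at t = 2.0000: 1.862204
  t * PV_t at t = 2.5000: 2.258860
  t * PV_t at t = 3.0000: 2.630405
  t * PV_t at t = 3.5000: 2.977977
  t * PV_t at t = 4.0000: 3.302671
  t * PV_t at t = 4.5000: 3.605536
  t * PV_t at t = 5.0000: 3.887580
  t * PV_t at t = 5.5000: 4.149770
  t * PV_t at t = 6.0000: 4.393034
  t * PV_t at t = 6.5000: 4.618263
  t * PV_t at t = 7.0000: 4.826312
  t * PV_t at t = 7.5000: 5.018000
  t * PV_t at t = 8.0000: 5.194112
  t * PV_t at t = 8.5000: 5.355405
  t * PV_t at t = 9.0000: 5.502599
  t * PV_t at t = 9.5000: 5.636389
  t * PV_t at t = 10.0000: 554.085003
Macaulay duration D = (sum_t t * PV_t) / P = 622.241599 / 70.382135 = 8.840903

Answer: Macaulay duration = 8.8409 years


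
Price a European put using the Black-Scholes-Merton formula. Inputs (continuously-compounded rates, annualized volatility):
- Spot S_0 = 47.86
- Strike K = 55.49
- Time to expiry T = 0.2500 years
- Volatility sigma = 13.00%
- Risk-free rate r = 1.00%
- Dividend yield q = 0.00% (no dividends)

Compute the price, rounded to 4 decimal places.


Answer: Price = 7.5061

Derivation:
d1 = (ln(S/K) + (r - q + 0.5*sigma^2) * T) / (sigma * sqrt(T)) = -2.20477295
d2 = d1 - sigma * sqrt(T) = -2.26977295
exp(-rT) = 0.99750312; exp(-qT) = 1.00000000
P = K * exp(-rT) * N(-d2) - S_0 * exp(-qT) * N(-d1)
N(-d1) = 0.98626498; N(-d2) = 0.98838932
P = 55.4900 * 0.99750312 * 0.98838932 - 47.8600 * 1.00000000 * 0.98626498 = 7.5061


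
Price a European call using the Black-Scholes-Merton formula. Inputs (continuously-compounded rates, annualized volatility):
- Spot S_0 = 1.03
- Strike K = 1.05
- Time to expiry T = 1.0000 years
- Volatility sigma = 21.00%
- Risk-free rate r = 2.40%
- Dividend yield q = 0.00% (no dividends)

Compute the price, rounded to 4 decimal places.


Answer: Price = 0.0884

Derivation:
d1 = (ln(S/K) + (r - q + 0.5*sigma^2) * T) / (sigma * sqrt(T)) = 0.12770780
d2 = d1 - sigma * sqrt(T) = -0.08229220
exp(-rT) = 0.97628571; exp(-qT) = 1.00000000
C = S_0 * exp(-qT) * N(d1) - K * exp(-rT) * N(d2)
N(d1) = 0.55080989; N(d2) = 0.46720718
C = 1.0300 * 1.00000000 * 0.55080989 - 1.0500 * 0.97628571 * 0.46720718 = 0.0884


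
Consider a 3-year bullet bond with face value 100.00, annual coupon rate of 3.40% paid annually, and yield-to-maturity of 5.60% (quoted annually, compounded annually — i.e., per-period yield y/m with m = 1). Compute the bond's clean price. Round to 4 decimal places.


Answer: Price = 94.0756

Derivation:
Coupon per period c = face * coupon_rate / m = 3.400000
Periods per year m = 1; per-period yield y/m = 0.056000
Number of cashflows N = 3
Cashflows (t years, CF_t, discount factor 1/(1+y/m)^(m*t), PV):
  t = 1.0000: CF_t = 3.400000, DF = 0.946970, PV = 3.219697
  t = 2.0000: CF_t = 3.400000, DF = 0.896752, PV = 3.048955
  t = 3.0000: CF_t = 103.400000, DF = 0.849197, PV = 87.806928
Price P = sum_t PV_t = 94.075581


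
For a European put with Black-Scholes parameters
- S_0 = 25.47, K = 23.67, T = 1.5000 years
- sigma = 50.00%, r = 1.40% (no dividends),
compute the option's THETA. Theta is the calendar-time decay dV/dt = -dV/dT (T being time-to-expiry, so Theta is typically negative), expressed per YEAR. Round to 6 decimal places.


Answer: Theta = -1.683869

Derivation:
d1 = 0.4601658224; d2 = -0.1522066133
phi(d1) = 0.3588629116; exp(-qT) = 1.0000000000; exp(-rT) = 0.9792189646
Theta = -S*exp(-qT)*phi(d1)*sigma/(2*sqrt(T)) + r*K*exp(-rT)*N(-d2) - q*S*exp(-qT)*N(-d1)
N(-d1) = 0.3226986005; N(-d2) = 0.5604880110; sqrt(T) = 1.2247448714
Term 1 = -25.4700 * 1.0000000000 * 0.3588629116 * 0.5000 / (2 * 1.2247448714) = -1.8657433421
Term 2 = 0.0140 * 23.6700 * 0.9792189646 * 0.5604880110 = 0.1818747615
Term 3 = 0 (no dividend yield, q = 0)
Theta = -1.8657433421 + (0.1818747615) + (0.0000000000) = -1.683869


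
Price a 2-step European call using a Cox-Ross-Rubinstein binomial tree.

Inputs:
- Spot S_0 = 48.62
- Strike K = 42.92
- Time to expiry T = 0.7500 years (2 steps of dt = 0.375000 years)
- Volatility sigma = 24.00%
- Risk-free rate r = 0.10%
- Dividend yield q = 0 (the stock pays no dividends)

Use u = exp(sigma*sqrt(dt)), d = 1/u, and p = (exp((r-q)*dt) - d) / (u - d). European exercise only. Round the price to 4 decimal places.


dt = T/N = 0.375000
u = exp(sigma*sqrt(dt)) = 1.158319; d = 1/u = 0.863320
p = (exp((r-q)*dt) - d) / (u - d) = 0.464595
Discount per step: exp(-r*dt) = 0.999625
Stock lattice S(k, i) with i counting down-moves:
  k=0: S(0,0) = 48.6200
  k=1: S(1,0) = 56.3174; S(1,1) = 41.9746
  k=2: S(2,0) = 65.2335; S(2,1) = 48.6200; S(2,2) = 36.2376
Terminal payoffs V(N, i) = max(S_T - K, 0):
  V(2,0) = 22.313539; V(2,1) = 5.700000; V(2,2) = 0.000000
Backward induction: V(k, i) = exp(-r*dt) * [p * V(k+1, i) + (1-p) * V(k+1, i+1)].
  V(1,0) = exp(-r*dt) * [p*22.313539 + (1-p)*5.700000] = 13.413537
  V(1,1) = exp(-r*dt) * [p*5.700000 + (1-p)*0.000000] = 2.647199
  V(0,0) = exp(-r*dt) * [p*13.413537 + (1-p)*2.647199] = 7.646319

Answer: Price = V(0,0) = 7.6463


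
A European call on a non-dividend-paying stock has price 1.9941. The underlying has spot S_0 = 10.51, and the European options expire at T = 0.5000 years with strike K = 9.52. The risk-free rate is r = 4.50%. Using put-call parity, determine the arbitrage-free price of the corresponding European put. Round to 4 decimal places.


Put-call parity: C - P = S_0 * exp(-qT) - K * exp(-rT).
S_0 * exp(-qT) = 10.5100 * 1.00000000 = 10.51000000
K * exp(-rT) = 9.5200 * 0.97775124 = 9.30819178
P = C - S*exp(-qT) + K*exp(-rT)
P = 1.9941 - 10.51000000 + 9.30819178 = 0.7923

Answer: Put price = 0.7923


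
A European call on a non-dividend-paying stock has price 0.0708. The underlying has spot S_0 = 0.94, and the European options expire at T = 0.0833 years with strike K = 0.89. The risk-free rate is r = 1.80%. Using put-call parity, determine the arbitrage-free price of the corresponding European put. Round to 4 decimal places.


Answer: Put price = 0.0195

Derivation:
Put-call parity: C - P = S_0 * exp(-qT) - K * exp(-rT).
S_0 * exp(-qT) = 0.9400 * 1.00000000 = 0.94000000
K * exp(-rT) = 0.8900 * 0.99850172 = 0.88866653
P = C - S*exp(-qT) + K*exp(-rT)
P = 0.0708 - 0.94000000 + 0.88866653 = 0.0195


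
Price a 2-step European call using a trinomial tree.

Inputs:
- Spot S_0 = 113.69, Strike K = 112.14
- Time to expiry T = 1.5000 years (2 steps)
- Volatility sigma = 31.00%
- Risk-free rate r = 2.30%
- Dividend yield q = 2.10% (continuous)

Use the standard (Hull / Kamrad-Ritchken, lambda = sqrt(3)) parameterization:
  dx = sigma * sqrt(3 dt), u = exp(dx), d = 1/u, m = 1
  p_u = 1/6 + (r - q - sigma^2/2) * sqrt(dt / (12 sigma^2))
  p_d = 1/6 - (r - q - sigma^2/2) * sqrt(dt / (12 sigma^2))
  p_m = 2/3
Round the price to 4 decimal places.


dt = T/N = 0.750000; dx = sigma*sqrt(3*dt) = 0.465000
u = exp(dx) = 1.592014; d = 1/u = 0.628135
p_u = 0.129530, p_m = 0.666667, p_d = 0.203804
Discount per step: exp(-r*dt) = 0.982898
Stock lattice S(k, j) with j the centered position index:
  k=0: S(0,+0) = 113.6900
  k=1: S(1,-1) = 71.4127; S(1,+0) = 113.6900; S(1,+1) = 180.9961
  k=2: S(2,-2) = 44.8568; S(2,-1) = 71.4127; S(2,+0) = 113.6900; S(2,+1) = 180.9961; S(2,+2) = 288.1483
Terminal payoffs V(N, j) = max(S_T - K, 0):
  V(2,-2) = 0.000000; V(2,-1) = 0.000000; V(2,+0) = 1.550000; V(2,+1) = 68.856093; V(2,+2) = 176.008348
Backward induction: V(k, j) = exp(-r*dt) * [p_u * V(k+1, j+1) + p_m * V(k+1, j) + p_d * V(k+1, j-1)]
  V(1,-1) = exp(-r*dt) * [p_u*1.550000 + p_m*0.000000 + p_d*0.000000] = 0.197337
  V(1,+0) = exp(-r*dt) * [p_u*68.856093 + p_m*1.550000 + p_d*0.000000] = 9.782030
  V(1,+1) = exp(-r*dt) * [p_u*176.008348 + p_m*68.856093 + p_d*1.550000] = 67.837889
  V(0,+0) = exp(-r*dt) * [p_u*67.837889 + p_m*9.782030 + p_d*0.197337] = 15.086091

Answer: Price = V(0,0) = 15.0861


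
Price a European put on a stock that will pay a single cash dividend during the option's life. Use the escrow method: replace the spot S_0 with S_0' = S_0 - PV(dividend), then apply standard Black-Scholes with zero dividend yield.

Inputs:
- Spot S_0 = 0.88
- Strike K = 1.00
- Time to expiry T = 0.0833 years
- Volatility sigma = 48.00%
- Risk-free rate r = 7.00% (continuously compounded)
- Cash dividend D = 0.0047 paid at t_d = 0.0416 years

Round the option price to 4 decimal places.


PV(D) = D * exp(-r * t_d) = 0.0047 * 0.99709224 = 0.00468633
S_0' = S_0 - PV(D) = 0.8800 - 0.00468633 = 0.87531367
d1 = (ln(S_0'/K) + (r + sigma^2/2)*T) / (sigma*sqrt(T)) = -0.84992727
d2 = d1 - sigma*sqrt(T) = -0.98846362
exp(-rT) = 0.99418597
N(-d1) = 0.80231724; N(-d2) = 0.83853718
P = K * exp(-rT) * N(-d2) - S_0' * N(-d1) = 1.0000 * 0.99418597 * 0.83853718 - 0.87531367 * 0.80231724 = 0.1314

Answer: Price = 0.1314


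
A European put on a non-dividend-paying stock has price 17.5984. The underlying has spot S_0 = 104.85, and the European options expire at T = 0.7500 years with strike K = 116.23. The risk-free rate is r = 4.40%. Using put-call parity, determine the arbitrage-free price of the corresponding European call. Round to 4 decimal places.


Answer: Call price = 9.9914

Derivation:
Put-call parity: C - P = S_0 * exp(-qT) - K * exp(-rT).
S_0 * exp(-qT) = 104.8500 * 1.00000000 = 104.85000000
K * exp(-rT) = 116.2300 * 0.96753856 = 112.45700678
C = P + S*exp(-qT) - K*exp(-rT)
C = 17.5984 + 104.85000000 - 112.45700678 = 9.9914


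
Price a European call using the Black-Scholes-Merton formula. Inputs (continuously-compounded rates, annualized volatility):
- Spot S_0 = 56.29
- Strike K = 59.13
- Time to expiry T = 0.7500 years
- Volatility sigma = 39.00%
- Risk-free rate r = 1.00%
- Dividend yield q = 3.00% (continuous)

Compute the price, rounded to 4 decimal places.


d1 = (ln(S/K) + (r - q + 0.5*sigma^2) * T) / (sigma * sqrt(T)) = -0.02127021
d2 = d1 - sigma * sqrt(T) = -0.35902011
exp(-rT) = 0.99252805; exp(-qT) = 0.97775124
C = S_0 * exp(-qT) * N(d1) - K * exp(-rT) * N(d2)
N(d1) = 0.49151506; N(d2) = 0.35979002
C = 56.2900 * 0.97775124 * 0.49151506 - 59.1300 * 0.99252805 * 0.35979002 = 5.9364

Answer: Price = 5.9364


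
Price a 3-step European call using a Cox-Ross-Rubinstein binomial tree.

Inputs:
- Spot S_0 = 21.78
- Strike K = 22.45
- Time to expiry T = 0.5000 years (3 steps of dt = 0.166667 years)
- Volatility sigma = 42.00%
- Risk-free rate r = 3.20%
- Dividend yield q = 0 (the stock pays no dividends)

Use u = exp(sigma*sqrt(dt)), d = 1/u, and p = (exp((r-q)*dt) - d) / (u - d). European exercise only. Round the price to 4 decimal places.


Answer: Price = V(0,0) = 2.6378

Derivation:
dt = T/N = 0.166667
u = exp(sigma*sqrt(dt)) = 1.187042; d = 1/u = 0.842430
p = (exp((r-q)*dt) - d) / (u - d) = 0.472756
Discount per step: exp(-r*dt) = 0.994681
Stock lattice S(k, i) with i counting down-moves:
  k=0: S(0,0) = 21.7800
  k=1: S(1,0) = 25.8538; S(1,1) = 18.3481
  k=2: S(2,0) = 30.6895; S(2,1) = 21.7800; S(2,2) = 15.4570
  k=3: S(3,0) = 36.4297; S(3,1) = 25.8538; S(3,2) = 18.3481; S(3,3) = 13.0215
Terminal payoffs V(N, i) = max(S_T - K, 0):
  V(3,0) = 13.979721; V(3,1) = 3.403769; V(3,2) = 0.000000; V(3,3) = 0.000000
Backward induction: V(k, i) = exp(-r*dt) * [p * V(k+1, i) + (1-p) * V(k+1, i+1)].
  V(2,0) = exp(-r*dt) * [p*13.979721 + (1-p)*3.403769] = 8.358918
  V(2,1) = exp(-r*dt) * [p*3.403769 + (1-p)*0.000000] = 1.600594
  V(2,2) = exp(-r*dt) * [p*0.000000 + (1-p)*0.000000] = 0.000000
  V(1,0) = exp(-r*dt) * [p*8.358918 + (1-p)*1.600594] = 4.770126
  V(1,1) = exp(-r*dt) * [p*1.600594 + (1-p)*0.000000] = 0.752666
  V(0,0) = exp(-r*dt) * [p*4.770126 + (1-p)*0.752666] = 2.637840


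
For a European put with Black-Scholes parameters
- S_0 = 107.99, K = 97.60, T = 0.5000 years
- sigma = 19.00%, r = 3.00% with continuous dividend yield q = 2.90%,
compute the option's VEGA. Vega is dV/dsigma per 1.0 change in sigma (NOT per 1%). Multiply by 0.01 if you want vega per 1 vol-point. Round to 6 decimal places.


d1 = 0.8238622940; d2 = 0.6895120056
phi(d1) = 0.2841329340; exp(-qT) = 0.9856046187; exp(-rT) = 0.9851119396
Vega = S * exp(-qT) * phi(d1) * sqrt(T) = 107.9900 * 0.9856046187 * 0.2841329340 * 0.7071067812 = 21.384192

Answer: Vega = 21.384192


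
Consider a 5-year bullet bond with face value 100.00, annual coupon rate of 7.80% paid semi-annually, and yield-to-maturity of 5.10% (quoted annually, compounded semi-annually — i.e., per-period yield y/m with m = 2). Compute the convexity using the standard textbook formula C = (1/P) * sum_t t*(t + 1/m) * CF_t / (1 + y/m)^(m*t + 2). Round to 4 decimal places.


Answer: Convexity = 21.1919

Derivation:
Coupon per period c = face * coupon_rate / m = 3.900000
Periods per year m = 2; per-period yield y/m = 0.025500
Number of cashflows N = 10
Cashflows (t years, CF_t, discount factor 1/(1+y/m)^(m*t), PV):
  t = 0.5000: CF_t = 3.900000, DF = 0.975134, PV = 3.803023
  t = 1.0000: CF_t = 3.900000, DF = 0.950886, PV = 3.708457
  t = 1.5000: CF_t = 3.900000, DF = 0.927242, PV = 3.616243
  t = 2.0000: CF_t = 3.900000, DF = 0.904185, PV = 3.526322
  t = 2.5000: CF_t = 3.900000, DF = 0.881702, PV = 3.438637
  t = 3.0000: CF_t = 3.900000, DF = 0.859777, PV = 3.353132
  t = 3.5000: CF_t = 3.900000, DF = 0.838398, PV = 3.269753
  t = 4.0000: CF_t = 3.900000, DF = 0.817551, PV = 3.188448
  t = 4.5000: CF_t = 3.900000, DF = 0.797222, PV = 3.109164
  t = 5.0000: CF_t = 103.900000, DF = 0.777398, PV = 80.771640
Price P = sum_t PV_t = 111.784818
Convexity numerator sum_t t*(t + 1/m) * CF_t / (1+y/m)^(m*t + 2):
  t = 0.5000: term = 1.808122
  t = 1.0000: term = 5.289483
  t = 1.5000: term = 10.315910
  t = 2.0000: term = 16.765659
  t = 2.5000: term = 24.523148
  t = 3.0000: term = 33.478700
  t = 3.5000: term = 43.528295
  t = 4.0000: term = 54.573331
  t = 4.5000: term = 66.520394
  t = 5.0000: term = 2112.128151
Convexity = (1/P) * sum = 2368.931193 / 111.784818 = 21.191887


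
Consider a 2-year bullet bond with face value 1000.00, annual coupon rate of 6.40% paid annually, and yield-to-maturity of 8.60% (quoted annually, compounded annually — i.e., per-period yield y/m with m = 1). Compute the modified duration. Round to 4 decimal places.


Answer: Modified duration = 1.7852

Derivation:
Coupon per period c = face * coupon_rate / m = 64.000000
Periods per year m = 1; per-period yield y/m = 0.086000
Number of cashflows N = 2
Cashflows (t years, CF_t, discount factor 1/(1+y/m)^(m*t), PV):
  t = 1.0000: CF_t = 64.000000, DF = 0.920810, PV = 58.931860
  t = 2.0000: CF_t = 1064.000000, DF = 0.847892, PV = 902.156697
Price P = sum_t PV_t = 961.088557
First compute Macaulay numerator sum_t t * PV_t:
  t * PV_t at t = 1.0000: 58.931860
  t * PV_t at t = 2.0000: 1804.313394
Macaulay duration D = 1863.245254 / 961.088557 = 1.938682
Modified duration = D / (1 + y/m) = 1.938682 / (1 + 0.086000) = 1.785159


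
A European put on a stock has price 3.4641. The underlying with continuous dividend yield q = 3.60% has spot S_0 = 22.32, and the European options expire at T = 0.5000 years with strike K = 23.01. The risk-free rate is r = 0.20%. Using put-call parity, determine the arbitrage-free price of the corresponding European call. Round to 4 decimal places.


Answer: Call price = 2.3989

Derivation:
Put-call parity: C - P = S_0 * exp(-qT) - K * exp(-rT).
S_0 * exp(-qT) = 22.3200 * 0.98216103 = 21.92183424
K * exp(-rT) = 23.0100 * 0.99900050 = 22.98700150
C = P + S*exp(-qT) - K*exp(-rT)
C = 3.4641 + 21.92183424 - 22.98700150 = 2.3989


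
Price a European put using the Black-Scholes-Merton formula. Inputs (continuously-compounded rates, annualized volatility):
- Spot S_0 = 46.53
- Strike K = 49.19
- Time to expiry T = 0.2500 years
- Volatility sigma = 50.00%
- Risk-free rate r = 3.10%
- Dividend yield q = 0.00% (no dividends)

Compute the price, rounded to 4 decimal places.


d1 = (ln(S/K) + (r - q + 0.5*sigma^2) * T) / (sigma * sqrt(T)) = -0.06637234
d2 = d1 - sigma * sqrt(T) = -0.31637234
exp(-rT) = 0.99227995; exp(-qT) = 1.00000000
P = K * exp(-rT) * N(-d2) - S_0 * exp(-qT) * N(-d1)
N(-d1) = 0.52645930; N(-d2) = 0.62414005
P = 49.1900 * 0.99227995 * 0.62414005 - 46.5300 * 1.00000000 * 0.52645930 = 5.9683

Answer: Price = 5.9683


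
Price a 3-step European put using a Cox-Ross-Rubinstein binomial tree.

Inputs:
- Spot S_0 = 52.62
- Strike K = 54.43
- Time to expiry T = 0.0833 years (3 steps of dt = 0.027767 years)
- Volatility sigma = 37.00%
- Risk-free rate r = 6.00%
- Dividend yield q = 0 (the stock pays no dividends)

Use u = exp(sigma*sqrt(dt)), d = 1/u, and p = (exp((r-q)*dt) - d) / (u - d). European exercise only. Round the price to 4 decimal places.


Answer: Price = V(0,0) = 3.2018

Derivation:
dt = T/N = 0.027767
u = exp(sigma*sqrt(dt)) = 1.063595; d = 1/u = 0.940208
p = (exp((r-q)*dt) - d) / (u - d) = 0.498105
Discount per step: exp(-r*dt) = 0.998335
Stock lattice S(k, i) with i counting down-moves:
  k=0: S(0,0) = 52.6200
  k=1: S(1,0) = 55.9663; S(1,1) = 49.4737
  k=2: S(2,0) = 59.5255; S(2,1) = 52.6200; S(2,2) = 46.5156
  k=3: S(3,0) = 63.3110; S(3,1) = 55.9663; S(3,2) = 49.4737; S(3,3) = 43.7343
Terminal payoffs V(N, i) = max(K - S_T, 0):
  V(3,0) = 0.000000; V(3,1) = 0.000000; V(3,2) = 4.956264; V(3,3) = 10.695674
Backward induction: V(k, i) = exp(-r*dt) * [p * V(k+1, i) + (1-p) * V(k+1, i+1)].
  V(2,0) = exp(-r*dt) * [p*0.000000 + (1-p)*0.000000] = 0.000000
  V(2,1) = exp(-r*dt) * [p*0.000000 + (1-p)*4.956264] = 2.483384
  V(2,2) = exp(-r*dt) * [p*4.956264 + (1-p)*10.695674] = 7.823801
  V(1,0) = exp(-r*dt) * [p*0.000000 + (1-p)*2.483384] = 1.244324
  V(1,1) = exp(-r*dt) * [p*2.483384 + (1-p)*7.823801] = 5.155118
  V(0,0) = exp(-r*dt) * [p*1.244324 + (1-p)*5.155118] = 3.201794


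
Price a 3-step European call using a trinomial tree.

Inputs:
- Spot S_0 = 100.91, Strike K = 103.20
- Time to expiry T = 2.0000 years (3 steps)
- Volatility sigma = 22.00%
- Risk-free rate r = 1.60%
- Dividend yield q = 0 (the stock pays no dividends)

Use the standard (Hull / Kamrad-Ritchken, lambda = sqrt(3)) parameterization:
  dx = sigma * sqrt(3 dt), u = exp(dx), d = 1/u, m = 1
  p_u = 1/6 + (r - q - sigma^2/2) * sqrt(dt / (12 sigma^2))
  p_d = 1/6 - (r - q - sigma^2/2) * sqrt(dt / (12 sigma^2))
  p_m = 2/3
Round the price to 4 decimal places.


dt = T/N = 0.666667; dx = sigma*sqrt(3*dt) = 0.311127
u = exp(dx) = 1.364963; d = 1/u = 0.732621
p_u = 0.157881, p_m = 0.666667, p_d = 0.175452
Discount per step: exp(-r*dt) = 0.989390
Stock lattice S(k, j) with j the centered position index:
  k=0: S(0,+0) = 100.9100
  k=1: S(1,-1) = 73.9288; S(1,+0) = 100.9100; S(1,+1) = 137.7384
  k=2: S(2,-2) = 54.1618; S(2,-1) = 73.9288; S(2,+0) = 100.9100; S(2,+1) = 137.7384; S(2,+2) = 188.0077
  k=3: S(3,-3) = 39.6800; S(3,-2) = 54.1618; S(3,-1) = 73.9288; S(3,+0) = 100.9100; S(3,+1) = 137.7384; S(3,+2) = 188.0077; S(3,+3) = 256.6235
Terminal payoffs V(N, j) = max(S_T - K, 0):
  V(3,-3) = 0.000000; V(3,-2) = 0.000000; V(3,-1) = 0.000000; V(3,+0) = 0.000000; V(3,+1) = 34.538370; V(3,+2) = 84.807715; V(3,+3) = 153.423488
Backward induction: V(k, j) = exp(-r*dt) * [p_u * V(k+1, j+1) + p_m * V(k+1, j) + p_d * V(k+1, j-1)]
  V(2,-2) = exp(-r*dt) * [p_u*0.000000 + p_m*0.000000 + p_d*0.000000] = 0.000000
  V(2,-1) = exp(-r*dt) * [p_u*0.000000 + p_m*0.000000 + p_d*0.000000] = 0.000000
  V(2,+0) = exp(-r*dt) * [p_u*34.538370 + p_m*0.000000 + p_d*0.000000] = 5.395110
  V(2,+1) = exp(-r*dt) * [p_u*84.807715 + p_m*34.538370 + p_d*0.000000] = 36.028777
  V(2,+2) = exp(-r*dt) * [p_u*153.423488 + p_m*84.807715 + p_d*34.538370] = 85.899846
  V(1,-1) = exp(-r*dt) * [p_u*5.395110 + p_m*0.000000 + p_d*0.000000] = 0.842750
  V(1,+0) = exp(-r*dt) * [p_u*36.028777 + p_m*5.395110 + p_d*0.000000] = 9.186500
  V(1,+1) = exp(-r*dt) * [p_u*85.899846 + p_m*36.028777 + p_d*5.395110] = 38.118976
  V(0,+0) = exp(-r*dt) * [p_u*38.118976 + p_m*9.186500 + p_d*0.842750] = 12.160071

Answer: Price = V(0,0) = 12.1601


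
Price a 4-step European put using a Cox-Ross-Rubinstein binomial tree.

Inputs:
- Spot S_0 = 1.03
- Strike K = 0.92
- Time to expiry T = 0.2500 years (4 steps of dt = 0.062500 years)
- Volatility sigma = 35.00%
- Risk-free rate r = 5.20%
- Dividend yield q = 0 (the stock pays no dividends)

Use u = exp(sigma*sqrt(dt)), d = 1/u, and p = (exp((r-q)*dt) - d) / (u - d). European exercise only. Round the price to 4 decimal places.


Answer: Price = V(0,0) = 0.0261

Derivation:
dt = T/N = 0.062500
u = exp(sigma*sqrt(dt)) = 1.091442; d = 1/u = 0.916219
p = (exp((r-q)*dt) - d) / (u - d) = 0.496717
Discount per step: exp(-r*dt) = 0.996755
Stock lattice S(k, i) with i counting down-moves:
  k=0: S(0,0) = 1.0300
  k=1: S(1,0) = 1.1242; S(1,1) = 0.9437
  k=2: S(2,0) = 1.2270; S(2,1) = 1.0300; S(2,2) = 0.8646
  k=3: S(3,0) = 1.3392; S(3,1) = 1.1242; S(3,2) = 0.9437; S(3,3) = 0.7922
  k=4: S(4,0) = 1.4616; S(4,1) = 1.2270; S(4,2) = 1.0300; S(4,3) = 0.8646; S(4,4) = 0.7258
Terminal payoffs V(N, i) = max(K - S_T, 0):
  V(4,0) = 0.000000; V(4,1) = 0.000000; V(4,2) = 0.000000; V(4,3) = 0.055359; V(4,4) = 0.194171
Backward induction: V(k, i) = exp(-r*dt) * [p * V(k+1, i) + (1-p) * V(k+1, i+1)].
  V(3,0) = exp(-r*dt) * [p*0.000000 + (1-p)*0.000000] = 0.000000
  V(3,1) = exp(-r*dt) * [p*0.000000 + (1-p)*0.000000] = 0.000000
  V(3,2) = exp(-r*dt) * [p*0.000000 + (1-p)*0.055359] = 0.027771
  V(3,3) = exp(-r*dt) * [p*0.055359 + (1-p)*0.194171] = 0.124815
  V(2,0) = exp(-r*dt) * [p*0.000000 + (1-p)*0.000000] = 0.000000
  V(2,1) = exp(-r*dt) * [p*0.000000 + (1-p)*0.027771] = 0.013931
  V(2,2) = exp(-r*dt) * [p*0.027771 + (1-p)*0.124815] = 0.076363
  V(1,0) = exp(-r*dt) * [p*0.000000 + (1-p)*0.013931] = 0.006989
  V(1,1) = exp(-r*dt) * [p*0.013931 + (1-p)*0.076363] = 0.045205
  V(0,0) = exp(-r*dt) * [p*0.006989 + (1-p)*0.045205] = 0.026137


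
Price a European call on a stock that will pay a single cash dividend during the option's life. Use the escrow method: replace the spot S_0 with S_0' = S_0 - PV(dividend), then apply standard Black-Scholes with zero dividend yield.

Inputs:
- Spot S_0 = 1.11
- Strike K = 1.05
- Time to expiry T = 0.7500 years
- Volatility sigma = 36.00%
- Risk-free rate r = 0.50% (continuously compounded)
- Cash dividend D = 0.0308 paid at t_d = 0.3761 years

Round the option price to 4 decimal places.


PV(D) = D * exp(-r * t_d) = 0.0308 * 0.99812127 = 0.03074214
S_0' = S_0 - PV(D) = 1.1100 - 0.03074214 = 1.07925786
d1 = (ln(S_0'/K) + (r + sigma^2/2)*T) / (sigma*sqrt(T)) = 0.25606600
d2 = d1 - sigma*sqrt(T) = -0.05570314
exp(-rT) = 0.99625702
N(d1) = 0.60105006; N(d2) = 0.47778915
C = S_0' * N(d1) - K * exp(-rT) * N(d2) = 1.07925786 * 0.60105006 - 1.0500 * 0.99625702 * 0.47778915 = 0.1489

Answer: Price = 0.1489


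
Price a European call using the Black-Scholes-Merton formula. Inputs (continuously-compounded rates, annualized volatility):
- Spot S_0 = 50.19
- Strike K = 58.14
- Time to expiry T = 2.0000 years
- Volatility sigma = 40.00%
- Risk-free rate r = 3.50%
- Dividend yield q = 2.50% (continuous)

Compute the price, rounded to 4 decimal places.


Answer: Price = 8.3959

Derivation:
d1 = (ln(S/K) + (r - q + 0.5*sigma^2) * T) / (sigma * sqrt(T)) = 0.05826897
d2 = d1 - sigma * sqrt(T) = -0.50741645
exp(-rT) = 0.93239382; exp(-qT) = 0.95122942
C = S_0 * exp(-qT) * N(d1) - K * exp(-rT) * N(d2)
N(d1) = 0.52323281; N(d2) = 0.30593132
C = 50.1900 * 0.95122942 * 0.52323281 - 58.1400 * 0.93239382 * 0.30593132 = 8.3959


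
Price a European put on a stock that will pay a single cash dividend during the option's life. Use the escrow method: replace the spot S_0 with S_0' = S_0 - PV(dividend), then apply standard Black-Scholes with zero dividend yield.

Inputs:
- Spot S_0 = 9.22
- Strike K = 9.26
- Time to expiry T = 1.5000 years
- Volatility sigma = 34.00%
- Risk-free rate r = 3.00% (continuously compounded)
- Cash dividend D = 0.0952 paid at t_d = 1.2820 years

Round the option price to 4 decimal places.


PV(D) = D * exp(-r * t_d) = 0.0952 * 0.96227019 = 0.09160812
S_0' = S_0 - PV(D) = 9.2200 - 0.09160812 = 9.12839188
d1 = (ln(S_0'/K) + (r + sigma^2/2)*T) / (sigma*sqrt(T)) = 0.28189663
d2 = d1 - sigma*sqrt(T) = -0.13451662
exp(-rT) = 0.95599748
N(-d1) = 0.38901139; N(-d2) = 0.55350297
P = K * exp(-rT) * N(-d2) - S_0' * N(-d1) = 9.2600 * 0.95599748 * 0.55350297 - 9.12839188 * 0.38901139 = 1.3489

Answer: Price = 1.3489


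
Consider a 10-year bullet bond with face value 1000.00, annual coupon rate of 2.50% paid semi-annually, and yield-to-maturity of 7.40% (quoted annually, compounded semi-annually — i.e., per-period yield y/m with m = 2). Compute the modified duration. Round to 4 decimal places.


Answer: Modified duration = 8.2755

Derivation:
Coupon per period c = face * coupon_rate / m = 12.500000
Periods per year m = 2; per-period yield y/m = 0.037000
Number of cashflows N = 20
Cashflows (t years, CF_t, discount factor 1/(1+y/m)^(m*t), PV):
  t = 0.5000: CF_t = 12.500000, DF = 0.964320, PV = 12.054002
  t = 1.0000: CF_t = 12.500000, DF = 0.929913, PV = 11.623917
  t = 1.5000: CF_t = 12.500000, DF = 0.896734, PV = 11.209177
  t = 2.0000: CF_t = 12.500000, DF = 0.864739, PV = 10.809236
  t = 2.5000: CF_t = 12.500000, DF = 0.833885, PV = 10.423564
  t = 3.0000: CF_t = 12.500000, DF = 0.804132, PV = 10.051653
  t = 3.5000: CF_t = 12.500000, DF = 0.775441, PV = 9.693011
  t = 4.0000: CF_t = 12.500000, DF = 0.747773, PV = 9.347166
  t = 4.5000: CF_t = 12.500000, DF = 0.721093, PV = 9.013661
  t = 5.0000: CF_t = 12.500000, DF = 0.695364, PV = 8.692055
  t = 5.5000: CF_t = 12.500000, DF = 0.670554, PV = 8.381923
  t = 6.0000: CF_t = 12.500000, DF = 0.646629, PV = 8.082858
  t = 6.5000: CF_t = 12.500000, DF = 0.623557, PV = 7.794463
  t = 7.0000: CF_t = 12.500000, DF = 0.601309, PV = 7.516357
  t = 7.5000: CF_t = 12.500000, DF = 0.579854, PV = 7.248175
  t = 8.0000: CF_t = 12.500000, DF = 0.559165, PV = 6.989561
  t = 8.5000: CF_t = 12.500000, DF = 0.539214, PV = 6.740175
  t = 9.0000: CF_t = 12.500000, DF = 0.519975, PV = 6.499686
  t = 9.5000: CF_t = 12.500000, DF = 0.501422, PV = 6.267779
  t = 10.0000: CF_t = 1012.500000, DF = 0.483532, PV = 489.575757
Price P = sum_t PV_t = 658.014175
First compute Macaulay numerator sum_t t * PV_t:
  t * PV_t at t = 0.5000: 6.027001
  t * PV_t at t = 1.0000: 11.623917
  t * PV_t at t = 1.5000: 16.813766
  t * PV_t at t = 2.0000: 21.618471
  t * PV_t at t = 2.5000: 26.058910
  t * PV_t at t = 3.0000: 30.154958
  t * PV_t at t = 3.5000: 33.925539
  t * PV_t at t = 4.0000: 37.388665
  t * PV_t at t = 4.5000: 40.561473
  t * PV_t at t = 5.0000: 43.460273
  t * PV_t at t = 5.5000: 46.100579
  t * PV_t at t = 6.0000: 48.497147
  t * PV_t at t = 6.5000: 50.664007
  t * PV_t at t = 7.0000: 52.614502
  t * PV_t at t = 7.5000: 54.361312
  t * PV_t at t = 8.0000: 55.916489
  t * PV_t at t = 8.5000: 57.291485
  t * PV_t at t = 9.0000: 58.497177
  t * PV_t at t = 9.5000: 59.543896
  t * PV_t at t = 10.0000: 4895.757570
Macaulay duration D = 5646.877138 / 658.014175 = 8.581695
Modified duration = D / (1 + y/m) = 8.581695 / (1 + 0.037000) = 8.275502


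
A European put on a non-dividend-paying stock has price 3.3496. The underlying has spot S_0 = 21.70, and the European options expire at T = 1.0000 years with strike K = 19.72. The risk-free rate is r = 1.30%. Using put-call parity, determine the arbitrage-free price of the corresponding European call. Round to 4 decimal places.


Answer: Call price = 5.5843

Derivation:
Put-call parity: C - P = S_0 * exp(-qT) - K * exp(-rT).
S_0 * exp(-qT) = 21.7000 * 1.00000000 = 21.70000000
K * exp(-rT) = 19.7200 * 0.98708414 = 19.46529914
C = P + S*exp(-qT) - K*exp(-rT)
C = 3.3496 + 21.70000000 - 19.46529914 = 5.5843


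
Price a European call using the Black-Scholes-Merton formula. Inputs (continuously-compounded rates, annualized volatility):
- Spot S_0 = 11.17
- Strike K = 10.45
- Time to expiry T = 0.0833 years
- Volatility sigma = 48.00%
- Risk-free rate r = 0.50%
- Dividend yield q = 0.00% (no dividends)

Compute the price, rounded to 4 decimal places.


Answer: Price = 1.0274

Derivation:
d1 = (ln(S/K) + (r - q + 0.5*sigma^2) * T) / (sigma * sqrt(T)) = 0.55322878
d2 = d1 - sigma * sqrt(T) = 0.41469243
exp(-rT) = 0.99958359; exp(-qT) = 1.00000000
C = S_0 * exp(-qT) * N(d1) - K * exp(-rT) * N(d2)
N(d1) = 0.70994662; N(d2) = 0.66081646
C = 11.1700 * 1.00000000 * 0.70994662 - 10.4500 * 0.99958359 * 0.66081646 = 1.0274


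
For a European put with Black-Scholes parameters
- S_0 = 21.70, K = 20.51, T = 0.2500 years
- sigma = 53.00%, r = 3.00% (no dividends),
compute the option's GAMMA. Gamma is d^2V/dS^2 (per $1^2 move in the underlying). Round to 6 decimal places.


d1 = 0.3736308999; d2 = 0.1086308999
phi(d1) = 0.3720457093; exp(-qT) = 1.0000000000; exp(-rT) = 0.9925280548
Gamma = exp(-qT) * phi(d1) / (S * sigma * sqrt(T)) = 1.0000000000 * 0.3720457093 / (21.7000 * 0.5300 * 0.5000000000) = 0.064698

Answer: Gamma = 0.064698


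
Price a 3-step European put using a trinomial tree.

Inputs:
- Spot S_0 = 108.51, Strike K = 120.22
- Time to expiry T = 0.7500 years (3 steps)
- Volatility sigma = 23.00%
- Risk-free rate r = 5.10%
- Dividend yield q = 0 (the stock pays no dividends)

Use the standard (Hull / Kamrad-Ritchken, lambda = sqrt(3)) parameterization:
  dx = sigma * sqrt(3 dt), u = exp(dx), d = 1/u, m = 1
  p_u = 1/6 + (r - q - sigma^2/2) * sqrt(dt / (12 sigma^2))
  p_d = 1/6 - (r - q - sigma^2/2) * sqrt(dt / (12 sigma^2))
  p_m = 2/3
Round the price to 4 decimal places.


dt = T/N = 0.250000; dx = sigma*sqrt(3*dt) = 0.199186
u = exp(dx) = 1.220409; d = 1/u = 0.819398
p_u = 0.182073, p_m = 0.666667, p_d = 0.151260
Discount per step: exp(-r*dt) = 0.987331
Stock lattice S(k, j) with j the centered position index:
  k=0: S(0,+0) = 108.5100
  k=1: S(1,-1) = 88.9128; S(1,+0) = 108.5100; S(1,+1) = 132.4266
  k=2: S(2,-2) = 72.8550; S(2,-1) = 88.9128; S(2,+0) = 108.5100; S(2,+1) = 132.4266; S(2,+2) = 161.6145
  k=3: S(3,-3) = 59.6972; S(3,-2) = 72.8550; S(3,-1) = 88.9128; S(3,+0) = 108.5100; S(3,+1) = 132.4266; S(3,+2) = 161.6145; S(3,+3) = 197.2358
Terminal payoffs V(N, j) = max(K - S_T, 0):
  V(3,-3) = 60.522819; V(3,-2) = 47.365038; V(3,-1) = 31.307166; V(3,+0) = 11.710000; V(3,+1) = 0.000000; V(3,+2) = 0.000000; V(3,+3) = 0.000000
Backward induction: V(k, j) = exp(-r*dt) * [p_u * V(k+1, j+1) + p_m * V(k+1, j) + p_d * V(k+1, j-1)]
  V(2,-2) = exp(-r*dt) * [p_u*31.307166 + p_m*47.365038 + p_d*60.522819] = 45.843335
  V(2,-1) = exp(-r*dt) * [p_u*11.710000 + p_m*31.307166 + p_d*47.365038] = 29.785766
  V(2,+0) = exp(-r*dt) * [p_u*0.000000 + p_m*11.710000 + p_d*31.307166] = 12.383297
  V(2,+1) = exp(-r*dt) * [p_u*0.000000 + p_m*0.000000 + p_d*11.710000] = 1.748817
  V(2,+2) = exp(-r*dt) * [p_u*0.000000 + p_m*0.000000 + p_d*0.000000] = 0.000000
  V(1,-1) = exp(-r*dt) * [p_u*12.383297 + p_m*29.785766 + p_d*45.843335] = 28.678128
  V(1,+0) = exp(-r*dt) * [p_u*1.748817 + p_m*12.383297 + p_d*29.785766] = 12.913642
  V(1,+1) = exp(-r*dt) * [p_u*0.000000 + p_m*1.748817 + p_d*12.383297] = 3.000477
  V(0,+0) = exp(-r*dt) * [p_u*3.000477 + p_m*12.913642 + p_d*28.678128] = 13.322313

Answer: Price = V(0,0) = 13.3223


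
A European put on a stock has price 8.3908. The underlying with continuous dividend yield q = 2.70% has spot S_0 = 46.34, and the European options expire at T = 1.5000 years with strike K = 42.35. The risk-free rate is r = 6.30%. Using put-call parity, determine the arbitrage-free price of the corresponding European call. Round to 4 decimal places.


Answer: Call price = 14.3603

Derivation:
Put-call parity: C - P = S_0 * exp(-qT) - K * exp(-rT).
S_0 * exp(-qT) = 46.3400 * 0.96030916 = 44.50072668
K * exp(-rT) = 42.3500 * 0.90982773 = 38.53120456
C = P + S*exp(-qT) - K*exp(-rT)
C = 8.3908 + 44.50072668 - 38.53120456 = 14.3603


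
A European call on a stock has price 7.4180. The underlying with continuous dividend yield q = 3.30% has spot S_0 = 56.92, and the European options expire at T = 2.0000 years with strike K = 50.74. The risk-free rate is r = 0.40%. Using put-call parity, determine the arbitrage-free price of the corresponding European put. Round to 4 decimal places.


Put-call parity: C - P = S_0 * exp(-qT) - K * exp(-rT).
S_0 * exp(-qT) = 56.9200 * 0.93613086 = 53.28456880
K * exp(-rT) = 50.7400 * 0.99203191 = 50.33569936
P = C - S*exp(-qT) + K*exp(-rT)
P = 7.4180 - 53.28456880 + 50.33569936 = 4.4691

Answer: Put price = 4.4691


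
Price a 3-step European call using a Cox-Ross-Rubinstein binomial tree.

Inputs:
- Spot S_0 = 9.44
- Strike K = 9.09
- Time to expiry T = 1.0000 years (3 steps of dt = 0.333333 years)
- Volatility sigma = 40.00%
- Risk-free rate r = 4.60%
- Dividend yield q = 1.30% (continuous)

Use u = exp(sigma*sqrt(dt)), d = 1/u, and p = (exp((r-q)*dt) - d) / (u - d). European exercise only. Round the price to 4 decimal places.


Answer: Price = V(0,0) = 1.8788

Derivation:
dt = T/N = 0.333333
u = exp(sigma*sqrt(dt)) = 1.259784; d = 1/u = 0.793787
p = (exp((r-q)*dt) - d) / (u - d) = 0.466256
Discount per step: exp(-r*dt) = 0.984784
Stock lattice S(k, i) with i counting down-moves:
  k=0: S(0,0) = 9.4400
  k=1: S(1,0) = 11.8924; S(1,1) = 7.4933
  k=2: S(2,0) = 14.9818; S(2,1) = 9.4400; S(2,2) = 5.9481
  k=3: S(3,0) = 18.8738; S(3,1) = 11.8924; S(3,2) = 7.4933; S(3,3) = 4.7215
Terminal payoffs V(N, i) = max(S_T - K, 0):
  V(3,0) = 9.783830; V(3,1) = 2.802359; V(3,2) = 0.000000; V(3,3) = 0.000000
Backward induction: V(k, i) = exp(-r*dt) * [p * V(k+1, i) + (1-p) * V(k+1, i+1)].
  V(2,0) = exp(-r*dt) * [p*9.783830 + (1-p)*2.802359] = 5.965337
  V(2,1) = exp(-r*dt) * [p*2.802359 + (1-p)*0.000000] = 1.286734
  V(2,2) = exp(-r*dt) * [p*0.000000 + (1-p)*0.000000] = 0.000000
  V(1,0) = exp(-r*dt) * [p*5.965337 + (1-p)*1.286734] = 3.415387
  V(1,1) = exp(-r*dt) * [p*1.286734 + (1-p)*0.000000] = 0.590818
  V(0,0) = exp(-r*dt) * [p*3.415387 + (1-p)*0.590818] = 1.878760


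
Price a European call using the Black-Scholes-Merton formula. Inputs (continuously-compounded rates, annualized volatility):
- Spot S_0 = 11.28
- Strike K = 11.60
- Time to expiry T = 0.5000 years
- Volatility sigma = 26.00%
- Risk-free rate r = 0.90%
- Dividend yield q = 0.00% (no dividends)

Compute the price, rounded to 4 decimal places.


Answer: Price = 0.7088

Derivation:
d1 = (ln(S/K) + (r - q + 0.5*sigma^2) * T) / (sigma * sqrt(T)) = -0.03575704
d2 = d1 - sigma * sqrt(T) = -0.21960480
exp(-rT) = 0.99551011; exp(-qT) = 1.00000000
C = S_0 * exp(-qT) * N(d1) - K * exp(-rT) * N(d2)
N(d1) = 0.48573804; N(d2) = 0.41308947
C = 11.2800 * 1.00000000 * 0.48573804 - 11.6000 * 0.99551011 * 0.41308947 = 0.7088


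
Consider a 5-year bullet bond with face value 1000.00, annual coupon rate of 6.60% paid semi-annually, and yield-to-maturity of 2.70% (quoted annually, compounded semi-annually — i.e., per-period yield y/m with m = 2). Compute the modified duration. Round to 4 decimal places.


Answer: Modified duration = 4.3427

Derivation:
Coupon per period c = face * coupon_rate / m = 33.000000
Periods per year m = 2; per-period yield y/m = 0.013500
Number of cashflows N = 10
Cashflows (t years, CF_t, discount factor 1/(1+y/m)^(m*t), PV):
  t = 0.5000: CF_t = 33.000000, DF = 0.986680, PV = 32.560434
  t = 1.0000: CF_t = 33.000000, DF = 0.973537, PV = 32.126723
  t = 1.5000: CF_t = 33.000000, DF = 0.960569, PV = 31.698790
  t = 2.0000: CF_t = 33.000000, DF = 0.947774, PV = 31.276556
  t = 2.5000: CF_t = 33.000000, DF = 0.935150, PV = 30.859947
  t = 3.0000: CF_t = 33.000000, DF = 0.922694, PV = 30.448887
  t = 3.5000: CF_t = 33.000000, DF = 0.910403, PV = 30.043302
  t = 4.0000: CF_t = 33.000000, DF = 0.898276, PV = 29.643120
  t = 4.5000: CF_t = 33.000000, DF = 0.886311, PV = 29.248269
  t = 5.0000: CF_t = 1033.000000, DF = 0.874505, PV = 903.364024
Price P = sum_t PV_t = 1181.270053
First compute Macaulay numerator sum_t t * PV_t:
  t * PV_t at t = 0.5000: 16.280217
  t * PV_t at t = 1.0000: 32.126723
  t * PV_t at t = 1.5000: 47.548185
  t * PV_t at t = 2.0000: 62.553112
  t * PV_t at t = 2.5000: 77.149867
  t * PV_t at t = 3.0000: 91.346661
  t * PV_t at t = 3.5000: 105.151558
  t * PV_t at t = 4.0000: 118.572481
  t * PV_t at t = 4.5000: 131.617209
  t * PV_t at t = 5.0000: 4516.820122
Macaulay duration D = 5199.166136 / 1181.270053 = 4.401336
Modified duration = D / (1 + y/m) = 4.401336 / (1 + 0.013500) = 4.342709
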